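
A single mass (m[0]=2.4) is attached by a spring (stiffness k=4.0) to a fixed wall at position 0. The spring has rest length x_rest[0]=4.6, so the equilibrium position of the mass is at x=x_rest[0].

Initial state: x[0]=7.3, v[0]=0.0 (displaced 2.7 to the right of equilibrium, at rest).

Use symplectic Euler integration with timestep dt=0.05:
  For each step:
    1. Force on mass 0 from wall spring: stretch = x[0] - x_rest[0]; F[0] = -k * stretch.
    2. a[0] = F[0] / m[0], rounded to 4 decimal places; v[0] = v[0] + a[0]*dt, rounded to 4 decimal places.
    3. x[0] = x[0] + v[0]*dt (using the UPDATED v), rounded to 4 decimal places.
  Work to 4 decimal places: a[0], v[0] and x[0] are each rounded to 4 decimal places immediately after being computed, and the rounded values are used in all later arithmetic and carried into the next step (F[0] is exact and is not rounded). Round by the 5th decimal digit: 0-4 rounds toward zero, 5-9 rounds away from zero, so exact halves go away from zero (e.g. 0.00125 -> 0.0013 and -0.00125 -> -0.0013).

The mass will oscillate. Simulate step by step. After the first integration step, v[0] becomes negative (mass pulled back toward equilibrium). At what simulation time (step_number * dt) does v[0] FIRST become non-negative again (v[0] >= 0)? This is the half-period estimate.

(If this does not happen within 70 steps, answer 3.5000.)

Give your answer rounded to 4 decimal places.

Answer: 2.4500

Derivation:
Step 0: x=[7.3000] v=[0.0000]
Step 1: x=[7.2888] v=[-0.2250]
Step 2: x=[7.2663] v=[-0.4491]
Step 3: x=[7.2327] v=[-0.6713]
Step 4: x=[7.1882] v=[-0.8907]
Step 5: x=[7.1329] v=[-1.1064]
Step 6: x=[7.0670] v=[-1.3175]
Step 7: x=[6.9908] v=[-1.5231]
Step 8: x=[6.9047] v=[-1.7223]
Step 9: x=[6.8090] v=[-1.9144]
Step 10: x=[6.7041] v=[-2.0985]
Step 11: x=[6.5904] v=[-2.2738]
Step 12: x=[6.4684] v=[-2.4397]
Step 13: x=[6.3386] v=[-2.5954]
Step 14: x=[6.2016] v=[-2.7403]
Step 15: x=[6.0579] v=[-2.8738]
Step 16: x=[5.9081] v=[-2.9953]
Step 17: x=[5.7529] v=[-3.1043]
Step 18: x=[5.5929] v=[-3.2004]
Step 19: x=[5.4287] v=[-3.2831]
Step 20: x=[5.2611] v=[-3.3522]
Step 21: x=[5.0907] v=[-3.4073]
Step 22: x=[4.9183] v=[-3.4482]
Step 23: x=[4.7446] v=[-3.4747]
Step 24: x=[4.5703] v=[-3.4868]
Step 25: x=[4.3961] v=[-3.4843]
Step 26: x=[4.2227] v=[-3.4673]
Step 27: x=[4.0509] v=[-3.4359]
Step 28: x=[3.8814] v=[-3.3901]
Step 29: x=[3.7149] v=[-3.3302]
Step 30: x=[3.5521] v=[-3.2564]
Step 31: x=[3.3936] v=[-3.1691]
Step 32: x=[3.2402] v=[-3.0686]
Step 33: x=[3.0924] v=[-2.9553]
Step 34: x=[2.9509] v=[-2.8297]
Step 35: x=[2.8163] v=[-2.6923]
Step 36: x=[2.6891] v=[-2.5437]
Step 37: x=[2.5699] v=[-2.3845]
Step 38: x=[2.4591] v=[-2.2153]
Step 39: x=[2.3573] v=[-2.0369]
Step 40: x=[2.2648] v=[-1.8500]
Step 41: x=[2.1820] v=[-1.6554]
Step 42: x=[2.1093] v=[-1.4539]
Step 43: x=[2.0470] v=[-1.2463]
Step 44: x=[1.9953] v=[-1.0336]
Step 45: x=[1.9545] v=[-0.8165]
Step 46: x=[1.9247] v=[-0.5960]
Step 47: x=[1.9060] v=[-0.3731]
Step 48: x=[1.8986] v=[-0.1486]
Step 49: x=[1.9024] v=[0.0765]
First v>=0 after going negative at step 49, time=2.4500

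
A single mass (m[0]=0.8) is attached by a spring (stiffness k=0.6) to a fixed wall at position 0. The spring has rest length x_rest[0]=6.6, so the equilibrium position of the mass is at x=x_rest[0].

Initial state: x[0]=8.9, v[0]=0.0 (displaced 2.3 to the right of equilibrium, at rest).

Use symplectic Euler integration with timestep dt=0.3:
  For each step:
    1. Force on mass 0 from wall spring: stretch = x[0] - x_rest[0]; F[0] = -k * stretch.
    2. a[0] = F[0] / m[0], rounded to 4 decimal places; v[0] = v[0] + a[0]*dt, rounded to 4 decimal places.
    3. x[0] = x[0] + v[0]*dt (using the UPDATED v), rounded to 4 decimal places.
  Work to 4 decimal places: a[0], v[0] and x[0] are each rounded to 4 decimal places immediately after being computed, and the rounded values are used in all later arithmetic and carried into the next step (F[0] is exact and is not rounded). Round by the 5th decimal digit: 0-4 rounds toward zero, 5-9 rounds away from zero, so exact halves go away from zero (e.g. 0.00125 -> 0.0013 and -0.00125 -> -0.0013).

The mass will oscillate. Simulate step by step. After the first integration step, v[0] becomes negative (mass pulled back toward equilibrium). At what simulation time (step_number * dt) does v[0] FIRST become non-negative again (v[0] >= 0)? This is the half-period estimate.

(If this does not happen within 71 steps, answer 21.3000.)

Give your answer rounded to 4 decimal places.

Answer: 3.9000

Derivation:
Step 0: x=[8.9000] v=[0.0000]
Step 1: x=[8.7448] v=[-0.5175]
Step 2: x=[8.4448] v=[-1.0001]
Step 3: x=[8.0202] v=[-1.4152]
Step 4: x=[7.4998] v=[-1.7348]
Step 5: x=[6.9186] v=[-1.9373]
Step 6: x=[6.3159] v=[-2.0090]
Step 7: x=[5.7324] v=[-1.9451]
Step 8: x=[5.2074] v=[-1.7499]
Step 9: x=[4.7764] v=[-1.4366]
Step 10: x=[4.4685] v=[-1.0263]
Step 11: x=[4.3045] v=[-0.5467]
Step 12: x=[4.2954] v=[-0.0302]
Step 13: x=[4.4419] v=[0.4884]
First v>=0 after going negative at step 13, time=3.9000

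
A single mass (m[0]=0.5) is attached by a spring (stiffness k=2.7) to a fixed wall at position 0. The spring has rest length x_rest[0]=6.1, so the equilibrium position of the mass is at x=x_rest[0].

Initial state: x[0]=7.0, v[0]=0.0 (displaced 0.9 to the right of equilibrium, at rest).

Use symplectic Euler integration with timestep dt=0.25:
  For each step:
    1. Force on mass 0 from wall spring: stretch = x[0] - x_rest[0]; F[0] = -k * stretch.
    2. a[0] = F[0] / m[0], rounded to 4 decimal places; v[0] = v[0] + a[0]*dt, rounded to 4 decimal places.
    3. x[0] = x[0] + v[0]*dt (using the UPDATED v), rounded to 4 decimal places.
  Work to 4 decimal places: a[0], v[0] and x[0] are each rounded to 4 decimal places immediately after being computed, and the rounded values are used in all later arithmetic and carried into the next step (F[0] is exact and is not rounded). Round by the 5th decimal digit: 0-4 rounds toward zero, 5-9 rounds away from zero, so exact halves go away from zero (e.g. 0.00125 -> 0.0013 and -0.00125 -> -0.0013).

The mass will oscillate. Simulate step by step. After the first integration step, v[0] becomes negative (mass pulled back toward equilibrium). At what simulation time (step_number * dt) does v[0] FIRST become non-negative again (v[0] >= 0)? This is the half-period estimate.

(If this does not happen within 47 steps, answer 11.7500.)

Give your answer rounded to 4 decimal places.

Answer: 1.5000

Derivation:
Step 0: x=[7.0000] v=[0.0000]
Step 1: x=[6.6963] v=[-1.2150]
Step 2: x=[6.1913] v=[-2.0200]
Step 3: x=[5.6555] v=[-2.1433]
Step 4: x=[5.2697] v=[-1.5432]
Step 5: x=[5.1641] v=[-0.4223]
Step 6: x=[5.3744] v=[0.8412]
First v>=0 after going negative at step 6, time=1.5000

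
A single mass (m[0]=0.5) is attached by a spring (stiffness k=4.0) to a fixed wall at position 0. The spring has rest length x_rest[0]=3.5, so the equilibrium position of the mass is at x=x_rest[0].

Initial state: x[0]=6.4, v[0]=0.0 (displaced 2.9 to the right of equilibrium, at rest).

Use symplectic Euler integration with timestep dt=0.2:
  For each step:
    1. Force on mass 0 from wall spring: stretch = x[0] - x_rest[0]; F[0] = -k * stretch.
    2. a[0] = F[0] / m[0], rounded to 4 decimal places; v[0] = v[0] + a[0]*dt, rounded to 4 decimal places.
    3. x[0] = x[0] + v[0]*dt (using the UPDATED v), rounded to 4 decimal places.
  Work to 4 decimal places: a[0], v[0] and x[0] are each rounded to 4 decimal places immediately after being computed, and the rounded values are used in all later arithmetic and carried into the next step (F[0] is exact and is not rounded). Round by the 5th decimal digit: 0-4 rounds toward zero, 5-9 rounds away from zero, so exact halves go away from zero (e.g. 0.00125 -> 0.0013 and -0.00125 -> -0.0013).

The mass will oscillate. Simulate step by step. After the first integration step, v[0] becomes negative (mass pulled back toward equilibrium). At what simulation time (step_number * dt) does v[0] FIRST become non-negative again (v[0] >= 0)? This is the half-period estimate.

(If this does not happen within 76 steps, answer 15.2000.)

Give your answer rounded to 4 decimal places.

Answer: 1.2000

Derivation:
Step 0: x=[6.4000] v=[0.0000]
Step 1: x=[5.4720] v=[-4.6400]
Step 2: x=[3.9130] v=[-7.7952]
Step 3: x=[2.2218] v=[-8.4560]
Step 4: x=[0.9396] v=[-6.4109]
Step 5: x=[0.4767] v=[-2.3143]
Step 6: x=[0.9813] v=[2.5230]
First v>=0 after going negative at step 6, time=1.2000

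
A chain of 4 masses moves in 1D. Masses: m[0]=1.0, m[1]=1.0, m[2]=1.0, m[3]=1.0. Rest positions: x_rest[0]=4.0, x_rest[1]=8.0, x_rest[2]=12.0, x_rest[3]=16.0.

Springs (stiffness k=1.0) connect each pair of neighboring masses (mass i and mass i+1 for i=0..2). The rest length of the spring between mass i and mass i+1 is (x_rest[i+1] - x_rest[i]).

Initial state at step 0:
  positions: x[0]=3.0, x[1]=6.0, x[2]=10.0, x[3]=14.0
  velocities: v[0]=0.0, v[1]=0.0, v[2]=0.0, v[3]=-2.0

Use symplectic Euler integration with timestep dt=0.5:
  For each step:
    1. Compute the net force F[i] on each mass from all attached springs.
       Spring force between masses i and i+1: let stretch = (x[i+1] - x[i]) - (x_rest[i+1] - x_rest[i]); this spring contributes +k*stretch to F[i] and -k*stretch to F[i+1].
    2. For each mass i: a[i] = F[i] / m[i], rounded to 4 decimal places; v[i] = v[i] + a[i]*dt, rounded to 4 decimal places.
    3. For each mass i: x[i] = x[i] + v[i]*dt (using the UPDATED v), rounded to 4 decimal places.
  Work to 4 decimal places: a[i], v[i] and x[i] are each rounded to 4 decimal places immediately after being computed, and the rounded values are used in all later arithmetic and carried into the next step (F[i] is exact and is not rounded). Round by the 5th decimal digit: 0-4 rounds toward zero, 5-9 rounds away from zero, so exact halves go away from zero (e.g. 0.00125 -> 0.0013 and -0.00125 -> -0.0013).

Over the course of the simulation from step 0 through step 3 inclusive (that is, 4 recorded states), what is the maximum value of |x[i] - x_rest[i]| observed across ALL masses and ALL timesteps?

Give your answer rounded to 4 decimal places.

Answer: 4.1094

Derivation:
Step 0: x=[3.0000 6.0000 10.0000 14.0000] v=[0.0000 0.0000 0.0000 -2.0000]
Step 1: x=[2.7500 6.2500 10.0000 13.0000] v=[-0.5000 0.5000 0.0000 -2.0000]
Step 2: x=[2.3750 6.5625 9.8125 12.2500] v=[-0.7500 0.6250 -0.3750 -1.5000]
Step 3: x=[2.0469 6.6407 9.4219 11.8906] v=[-0.6563 0.1563 -0.7813 -0.7188]
Max displacement = 4.1094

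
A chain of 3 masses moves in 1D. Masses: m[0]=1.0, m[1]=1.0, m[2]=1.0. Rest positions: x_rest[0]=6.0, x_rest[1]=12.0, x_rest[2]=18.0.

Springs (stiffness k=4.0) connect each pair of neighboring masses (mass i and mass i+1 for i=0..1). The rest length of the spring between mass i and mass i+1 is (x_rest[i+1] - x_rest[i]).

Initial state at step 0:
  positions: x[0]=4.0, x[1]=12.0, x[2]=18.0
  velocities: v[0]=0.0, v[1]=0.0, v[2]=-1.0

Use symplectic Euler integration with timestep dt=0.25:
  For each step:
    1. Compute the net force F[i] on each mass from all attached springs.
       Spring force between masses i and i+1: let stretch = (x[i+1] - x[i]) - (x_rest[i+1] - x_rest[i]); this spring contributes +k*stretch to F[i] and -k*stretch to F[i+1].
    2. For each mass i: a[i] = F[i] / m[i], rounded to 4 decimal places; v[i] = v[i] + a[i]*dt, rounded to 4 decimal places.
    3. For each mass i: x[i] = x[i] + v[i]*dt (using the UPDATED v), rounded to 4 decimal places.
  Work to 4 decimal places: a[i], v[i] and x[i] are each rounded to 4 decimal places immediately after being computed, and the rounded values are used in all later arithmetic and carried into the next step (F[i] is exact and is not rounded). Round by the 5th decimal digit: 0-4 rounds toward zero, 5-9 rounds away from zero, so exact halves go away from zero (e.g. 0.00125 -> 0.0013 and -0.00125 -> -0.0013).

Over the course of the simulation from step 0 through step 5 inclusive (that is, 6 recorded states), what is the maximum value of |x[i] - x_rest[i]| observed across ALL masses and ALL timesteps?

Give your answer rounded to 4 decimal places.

Answer: 2.2246

Derivation:
Step 0: x=[4.0000 12.0000 18.0000] v=[0.0000 0.0000 -1.0000]
Step 1: x=[4.5000 11.5000 17.7500] v=[2.0000 -2.0000 -1.0000]
Step 2: x=[5.2500 10.8125 17.4375] v=[3.0000 -2.7500 -1.2500]
Step 3: x=[5.8906 10.3906 16.9688] v=[2.5625 -1.6875 -1.8750]
Step 4: x=[6.1562 10.4883 16.3555] v=[1.0625 0.3907 -2.4532]
Step 5: x=[6.0049 10.9698 15.7754] v=[-0.6054 1.9258 -2.3204]
Max displacement = 2.2246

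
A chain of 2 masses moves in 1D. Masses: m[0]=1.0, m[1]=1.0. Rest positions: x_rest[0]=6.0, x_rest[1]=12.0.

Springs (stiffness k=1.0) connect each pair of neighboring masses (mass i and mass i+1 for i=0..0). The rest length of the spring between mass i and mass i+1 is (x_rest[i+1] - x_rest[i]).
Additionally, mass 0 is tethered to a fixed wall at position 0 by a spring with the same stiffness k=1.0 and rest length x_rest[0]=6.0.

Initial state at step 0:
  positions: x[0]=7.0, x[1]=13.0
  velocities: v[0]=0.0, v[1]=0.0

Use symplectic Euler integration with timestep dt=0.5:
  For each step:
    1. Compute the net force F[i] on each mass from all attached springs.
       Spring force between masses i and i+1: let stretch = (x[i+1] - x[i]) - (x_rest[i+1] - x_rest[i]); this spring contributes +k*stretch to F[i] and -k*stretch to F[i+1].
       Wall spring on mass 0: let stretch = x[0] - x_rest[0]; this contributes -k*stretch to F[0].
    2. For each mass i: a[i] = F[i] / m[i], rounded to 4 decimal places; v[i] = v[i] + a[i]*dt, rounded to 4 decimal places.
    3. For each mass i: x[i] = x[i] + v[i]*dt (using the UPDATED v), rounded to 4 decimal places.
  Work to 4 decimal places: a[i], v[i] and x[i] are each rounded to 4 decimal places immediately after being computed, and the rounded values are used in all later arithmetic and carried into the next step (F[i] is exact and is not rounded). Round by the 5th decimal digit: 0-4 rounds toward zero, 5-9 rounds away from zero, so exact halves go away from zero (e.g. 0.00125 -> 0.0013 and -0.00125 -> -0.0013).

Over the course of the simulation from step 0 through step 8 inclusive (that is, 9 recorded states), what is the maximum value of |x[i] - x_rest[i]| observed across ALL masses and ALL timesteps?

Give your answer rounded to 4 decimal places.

Step 0: x=[7.0000 13.0000] v=[0.0000 0.0000]
Step 1: x=[6.7500 13.0000] v=[-0.5000 0.0000]
Step 2: x=[6.3750 12.9375] v=[-0.7500 -0.1250]
Step 3: x=[6.0469 12.7344] v=[-0.6563 -0.4063]
Step 4: x=[5.8789 12.3594] v=[-0.3360 -0.7501]
Step 5: x=[5.8613 11.8642] v=[-0.0352 -0.9904]
Step 6: x=[5.8791 11.3683] v=[0.0356 -0.9919]
Step 7: x=[5.7994 11.0001] v=[-0.1594 -0.7365]
Step 8: x=[5.5700 10.8317] v=[-0.4588 -0.3369]
Max displacement = 1.1683

Answer: 1.1683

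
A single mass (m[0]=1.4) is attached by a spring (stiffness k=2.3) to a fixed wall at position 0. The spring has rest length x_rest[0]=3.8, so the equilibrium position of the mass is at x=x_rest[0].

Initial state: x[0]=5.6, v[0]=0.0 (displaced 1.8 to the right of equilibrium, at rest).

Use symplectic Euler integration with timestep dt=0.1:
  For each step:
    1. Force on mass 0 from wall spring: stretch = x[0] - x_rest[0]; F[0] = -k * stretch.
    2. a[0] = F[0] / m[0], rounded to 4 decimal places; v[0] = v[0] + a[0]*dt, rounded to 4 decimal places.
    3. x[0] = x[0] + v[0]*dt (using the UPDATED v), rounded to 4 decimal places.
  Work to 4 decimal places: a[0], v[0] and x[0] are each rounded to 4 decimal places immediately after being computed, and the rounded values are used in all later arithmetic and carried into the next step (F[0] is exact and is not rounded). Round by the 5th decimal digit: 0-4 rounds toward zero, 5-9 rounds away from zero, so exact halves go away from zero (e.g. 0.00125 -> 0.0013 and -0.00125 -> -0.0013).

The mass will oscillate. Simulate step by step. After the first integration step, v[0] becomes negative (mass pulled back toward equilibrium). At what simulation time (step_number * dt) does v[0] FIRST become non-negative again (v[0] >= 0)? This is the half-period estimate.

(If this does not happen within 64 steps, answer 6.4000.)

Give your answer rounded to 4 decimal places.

Step 0: x=[5.6000] v=[0.0000]
Step 1: x=[5.5704] v=[-0.2957]
Step 2: x=[5.5117] v=[-0.5866]
Step 3: x=[5.4249] v=[-0.8678]
Step 4: x=[5.3114] v=[-1.1348]
Step 5: x=[5.1731] v=[-1.3831]
Step 6: x=[5.0122] v=[-1.6087]
Step 7: x=[4.8314] v=[-1.8079]
Step 8: x=[4.6337] v=[-1.9773]
Step 9: x=[4.4223] v=[-2.1143]
Step 10: x=[4.2007] v=[-2.2165]
Step 11: x=[3.9725] v=[-2.2823]
Step 12: x=[3.7414] v=[-2.3106]
Step 13: x=[3.5113] v=[-2.3010]
Step 14: x=[3.2859] v=[-2.2536]
Step 15: x=[3.0690] v=[-2.1691]
Step 16: x=[2.8641] v=[-2.0490]
Step 17: x=[2.6746] v=[-1.8952]
Step 18: x=[2.5036] v=[-1.7103]
Step 19: x=[2.3539] v=[-1.4973]
Step 20: x=[2.2279] v=[-1.2597]
Step 21: x=[2.1278] v=[-1.0014]
Step 22: x=[2.0551] v=[-0.7267]
Step 23: x=[2.0111] v=[-0.4400]
Step 24: x=[1.9965] v=[-0.1461]
Step 25: x=[2.0115] v=[0.1502]
First v>=0 after going negative at step 25, time=2.5000

Answer: 2.5000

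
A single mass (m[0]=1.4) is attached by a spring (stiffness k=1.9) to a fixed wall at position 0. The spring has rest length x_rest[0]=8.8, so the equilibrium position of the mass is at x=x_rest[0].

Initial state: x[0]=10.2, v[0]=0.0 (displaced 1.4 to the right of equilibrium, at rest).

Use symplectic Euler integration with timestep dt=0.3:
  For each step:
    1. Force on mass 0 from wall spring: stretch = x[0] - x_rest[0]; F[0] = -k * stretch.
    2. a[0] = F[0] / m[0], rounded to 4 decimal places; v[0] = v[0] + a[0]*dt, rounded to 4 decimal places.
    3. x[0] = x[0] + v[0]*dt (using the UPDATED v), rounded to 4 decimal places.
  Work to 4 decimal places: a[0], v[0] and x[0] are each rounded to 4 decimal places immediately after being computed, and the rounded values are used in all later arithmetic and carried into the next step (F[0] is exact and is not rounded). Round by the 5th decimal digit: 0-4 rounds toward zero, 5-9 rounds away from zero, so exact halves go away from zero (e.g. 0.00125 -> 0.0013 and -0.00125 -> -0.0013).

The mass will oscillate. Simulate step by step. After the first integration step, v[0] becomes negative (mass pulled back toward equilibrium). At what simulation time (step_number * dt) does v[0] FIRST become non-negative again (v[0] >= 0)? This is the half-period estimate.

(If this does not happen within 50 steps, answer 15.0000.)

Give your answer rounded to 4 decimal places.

Answer: 2.7000

Derivation:
Step 0: x=[10.2000] v=[0.0000]
Step 1: x=[10.0290] v=[-0.5700]
Step 2: x=[9.7079] v=[-1.0704]
Step 3: x=[9.2759] v=[-1.4401]
Step 4: x=[8.7857] v=[-1.6339]
Step 5: x=[8.2973] v=[-1.6281]
Step 6: x=[7.8703] v=[-1.4234]
Step 7: x=[7.5568] v=[-1.0449]
Step 8: x=[7.3952] v=[-0.5387]
Step 9: x=[7.4052] v=[0.0333]
First v>=0 after going negative at step 9, time=2.7000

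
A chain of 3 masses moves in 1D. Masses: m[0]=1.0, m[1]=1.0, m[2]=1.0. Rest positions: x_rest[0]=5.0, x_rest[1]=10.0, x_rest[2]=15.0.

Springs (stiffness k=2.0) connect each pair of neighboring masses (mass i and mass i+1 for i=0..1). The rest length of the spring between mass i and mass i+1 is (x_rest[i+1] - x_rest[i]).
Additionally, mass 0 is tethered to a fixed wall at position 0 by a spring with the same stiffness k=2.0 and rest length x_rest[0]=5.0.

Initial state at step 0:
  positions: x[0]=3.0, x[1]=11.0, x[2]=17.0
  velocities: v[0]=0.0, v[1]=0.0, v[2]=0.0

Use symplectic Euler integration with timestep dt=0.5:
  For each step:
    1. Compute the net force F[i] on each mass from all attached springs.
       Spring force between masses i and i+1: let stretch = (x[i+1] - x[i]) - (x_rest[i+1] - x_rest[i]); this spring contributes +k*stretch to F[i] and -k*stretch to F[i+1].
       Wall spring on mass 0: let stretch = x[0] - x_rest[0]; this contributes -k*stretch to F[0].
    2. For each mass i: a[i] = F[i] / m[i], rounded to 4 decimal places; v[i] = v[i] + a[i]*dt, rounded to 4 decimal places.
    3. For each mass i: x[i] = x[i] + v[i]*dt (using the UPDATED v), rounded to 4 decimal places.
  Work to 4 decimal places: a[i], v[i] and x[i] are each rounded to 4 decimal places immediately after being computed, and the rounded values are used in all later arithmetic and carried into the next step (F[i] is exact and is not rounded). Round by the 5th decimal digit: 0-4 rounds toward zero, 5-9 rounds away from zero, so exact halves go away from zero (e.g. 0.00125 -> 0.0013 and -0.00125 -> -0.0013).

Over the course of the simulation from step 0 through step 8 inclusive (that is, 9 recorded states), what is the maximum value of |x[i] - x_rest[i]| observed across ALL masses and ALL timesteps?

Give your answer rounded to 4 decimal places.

Answer: 2.5000

Derivation:
Step 0: x=[3.0000 11.0000 17.0000] v=[0.0000 0.0000 0.0000]
Step 1: x=[5.5000 10.0000 16.5000] v=[5.0000 -2.0000 -1.0000]
Step 2: x=[7.5000 10.0000 15.2500] v=[4.0000 0.0000 -2.5000]
Step 3: x=[7.0000 11.3750 13.8750] v=[-1.0000 2.7500 -2.7500]
Step 4: x=[5.1875 11.8125 13.7500] v=[-3.6250 0.8750 -0.2500]
Step 5: x=[4.0938 9.9063 15.1563] v=[-2.1875 -3.8125 2.8125]
Step 6: x=[3.8594 7.7188 16.4376] v=[-0.4688 -4.3750 2.5625]
Step 7: x=[3.6250 7.9610 15.8595] v=[-0.4688 0.4844 -1.1563]
Step 8: x=[3.7461 9.9845 13.8321] v=[0.2422 4.0469 -4.0548]
Max displacement = 2.5000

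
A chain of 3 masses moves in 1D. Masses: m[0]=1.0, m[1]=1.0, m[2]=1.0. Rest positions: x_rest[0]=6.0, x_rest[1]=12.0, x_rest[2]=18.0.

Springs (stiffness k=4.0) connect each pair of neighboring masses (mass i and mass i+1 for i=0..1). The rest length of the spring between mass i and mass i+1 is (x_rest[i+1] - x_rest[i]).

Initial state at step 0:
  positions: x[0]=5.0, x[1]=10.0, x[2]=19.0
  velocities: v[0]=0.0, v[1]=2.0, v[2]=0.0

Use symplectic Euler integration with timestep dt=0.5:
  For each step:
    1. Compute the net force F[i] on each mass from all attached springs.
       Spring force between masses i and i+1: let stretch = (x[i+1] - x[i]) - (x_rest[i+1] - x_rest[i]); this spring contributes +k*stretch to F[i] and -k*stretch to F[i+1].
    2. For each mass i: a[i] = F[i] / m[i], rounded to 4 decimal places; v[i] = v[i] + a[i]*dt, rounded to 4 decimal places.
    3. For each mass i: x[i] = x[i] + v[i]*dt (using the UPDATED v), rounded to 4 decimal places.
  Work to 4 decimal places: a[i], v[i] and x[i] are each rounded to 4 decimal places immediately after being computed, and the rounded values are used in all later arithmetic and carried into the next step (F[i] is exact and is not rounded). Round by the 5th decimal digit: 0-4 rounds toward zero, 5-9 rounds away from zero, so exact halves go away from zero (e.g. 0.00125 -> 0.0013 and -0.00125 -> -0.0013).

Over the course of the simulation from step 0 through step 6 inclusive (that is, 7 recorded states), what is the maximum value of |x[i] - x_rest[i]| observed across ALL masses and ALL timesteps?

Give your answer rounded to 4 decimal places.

Answer: 4.0000

Derivation:
Step 0: x=[5.0000 10.0000 19.0000] v=[0.0000 2.0000 0.0000]
Step 1: x=[4.0000 15.0000 16.0000] v=[-2.0000 10.0000 -6.0000]
Step 2: x=[8.0000 10.0000 18.0000] v=[8.0000 -10.0000 4.0000]
Step 3: x=[8.0000 11.0000 18.0000] v=[0.0000 2.0000 0.0000]
Step 4: x=[5.0000 16.0000 17.0000] v=[-6.0000 10.0000 -2.0000]
Step 5: x=[7.0000 11.0000 21.0000] v=[4.0000 -10.0000 8.0000]
Step 6: x=[7.0000 12.0000 21.0000] v=[0.0000 2.0000 0.0000]
Max displacement = 4.0000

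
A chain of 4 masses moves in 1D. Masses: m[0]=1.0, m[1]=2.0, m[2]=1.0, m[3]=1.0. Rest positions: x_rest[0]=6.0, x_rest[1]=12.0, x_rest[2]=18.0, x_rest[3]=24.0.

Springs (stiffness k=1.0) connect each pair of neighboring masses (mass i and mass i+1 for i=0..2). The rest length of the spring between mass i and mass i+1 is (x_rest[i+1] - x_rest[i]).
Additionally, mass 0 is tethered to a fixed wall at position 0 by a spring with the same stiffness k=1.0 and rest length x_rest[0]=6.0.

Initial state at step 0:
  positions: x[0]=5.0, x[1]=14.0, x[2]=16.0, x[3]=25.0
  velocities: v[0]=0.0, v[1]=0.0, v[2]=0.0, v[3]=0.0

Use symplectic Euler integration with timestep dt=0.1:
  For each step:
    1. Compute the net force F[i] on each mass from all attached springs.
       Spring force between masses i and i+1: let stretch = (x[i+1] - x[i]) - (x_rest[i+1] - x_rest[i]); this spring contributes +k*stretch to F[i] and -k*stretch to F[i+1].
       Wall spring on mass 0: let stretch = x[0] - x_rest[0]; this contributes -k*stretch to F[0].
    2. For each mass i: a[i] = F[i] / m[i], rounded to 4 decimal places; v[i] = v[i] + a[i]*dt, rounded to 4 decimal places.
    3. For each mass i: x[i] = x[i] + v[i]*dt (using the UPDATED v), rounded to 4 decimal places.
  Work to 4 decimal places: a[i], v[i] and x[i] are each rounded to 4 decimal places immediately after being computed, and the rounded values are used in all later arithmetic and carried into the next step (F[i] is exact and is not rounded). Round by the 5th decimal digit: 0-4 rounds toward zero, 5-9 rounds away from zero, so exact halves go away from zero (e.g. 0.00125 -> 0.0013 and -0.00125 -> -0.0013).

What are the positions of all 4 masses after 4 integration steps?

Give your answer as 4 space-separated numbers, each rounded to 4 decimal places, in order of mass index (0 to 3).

Step 0: x=[5.0000 14.0000 16.0000 25.0000] v=[0.0000 0.0000 0.0000 0.0000]
Step 1: x=[5.0400 13.9650 16.0700 24.9700] v=[0.4000 -0.3500 0.7000 -0.3000]
Step 2: x=[5.1189 13.8959 16.2080 24.9110] v=[0.7885 -0.6910 1.3795 -0.5900]
Step 3: x=[5.2343 13.7945 16.4099 24.8250] v=[1.1543 -1.0143 2.0186 -0.8603]
Step 4: x=[5.3830 13.6634 16.6698 24.7148] v=[1.4869 -1.3115 2.5986 -1.1018]

Answer: 5.3830 13.6634 16.6698 24.7148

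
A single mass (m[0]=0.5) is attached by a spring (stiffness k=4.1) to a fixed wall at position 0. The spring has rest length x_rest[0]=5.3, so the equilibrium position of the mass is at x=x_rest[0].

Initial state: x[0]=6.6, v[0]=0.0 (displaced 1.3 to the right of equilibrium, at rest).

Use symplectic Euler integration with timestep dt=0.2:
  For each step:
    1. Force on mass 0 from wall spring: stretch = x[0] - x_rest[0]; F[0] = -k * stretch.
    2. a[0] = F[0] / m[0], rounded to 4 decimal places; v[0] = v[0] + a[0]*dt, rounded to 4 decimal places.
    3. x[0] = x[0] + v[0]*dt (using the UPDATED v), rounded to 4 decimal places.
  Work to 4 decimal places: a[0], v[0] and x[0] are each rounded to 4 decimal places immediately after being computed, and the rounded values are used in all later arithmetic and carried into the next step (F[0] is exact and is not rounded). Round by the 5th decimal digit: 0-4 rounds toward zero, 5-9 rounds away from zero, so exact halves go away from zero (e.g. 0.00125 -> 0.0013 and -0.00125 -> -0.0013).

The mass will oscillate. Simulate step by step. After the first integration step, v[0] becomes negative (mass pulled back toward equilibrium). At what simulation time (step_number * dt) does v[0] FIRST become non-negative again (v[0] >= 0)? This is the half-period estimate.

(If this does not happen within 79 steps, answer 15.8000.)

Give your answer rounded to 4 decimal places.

Answer: 1.2000

Derivation:
Step 0: x=[6.6000] v=[0.0000]
Step 1: x=[6.1736] v=[-2.1320]
Step 2: x=[5.4607] v=[-3.5647]
Step 3: x=[4.6951] v=[-3.8282]
Step 4: x=[4.1279] v=[-2.8362]
Step 5: x=[3.9451] v=[-0.9140]
Step 6: x=[4.2067] v=[1.3080]
First v>=0 after going negative at step 6, time=1.2000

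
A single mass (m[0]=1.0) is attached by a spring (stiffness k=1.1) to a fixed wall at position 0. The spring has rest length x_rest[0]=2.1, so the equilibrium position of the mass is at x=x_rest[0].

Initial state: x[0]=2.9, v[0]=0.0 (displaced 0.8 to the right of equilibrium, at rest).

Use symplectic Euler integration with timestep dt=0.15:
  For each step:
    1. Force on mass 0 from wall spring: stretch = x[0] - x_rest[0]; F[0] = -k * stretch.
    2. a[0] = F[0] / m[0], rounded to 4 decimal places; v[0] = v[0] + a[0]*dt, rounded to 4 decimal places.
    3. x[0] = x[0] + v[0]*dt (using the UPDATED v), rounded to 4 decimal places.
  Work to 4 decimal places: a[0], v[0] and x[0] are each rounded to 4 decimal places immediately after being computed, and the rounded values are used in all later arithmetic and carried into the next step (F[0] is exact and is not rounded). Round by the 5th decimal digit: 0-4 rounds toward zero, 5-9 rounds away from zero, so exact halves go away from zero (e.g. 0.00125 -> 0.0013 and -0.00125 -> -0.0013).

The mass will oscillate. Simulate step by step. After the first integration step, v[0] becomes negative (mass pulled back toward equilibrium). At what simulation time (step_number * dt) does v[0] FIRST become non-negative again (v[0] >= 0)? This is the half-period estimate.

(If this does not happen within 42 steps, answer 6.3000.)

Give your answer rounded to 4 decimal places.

Step 0: x=[2.9000] v=[0.0000]
Step 1: x=[2.8802] v=[-0.1320]
Step 2: x=[2.8411] v=[-0.2607]
Step 3: x=[2.7837] v=[-0.3830]
Step 4: x=[2.7093] v=[-0.4958]
Step 5: x=[2.6199] v=[-0.5963]
Step 6: x=[2.5176] v=[-0.6821]
Step 7: x=[2.4050] v=[-0.7510]
Step 8: x=[2.2848] v=[-0.8013]
Step 9: x=[2.1600] v=[-0.8318]
Step 10: x=[2.0337] v=[-0.8417]
Step 11: x=[1.9091] v=[-0.8308]
Step 12: x=[1.7892] v=[-0.7993]
Step 13: x=[1.6770] v=[-0.7480]
Step 14: x=[1.5753] v=[-0.6782]
Step 15: x=[1.4866] v=[-0.5916]
Step 16: x=[1.4130] v=[-0.4904]
Step 17: x=[1.3565] v=[-0.3770]
Step 18: x=[1.3184] v=[-0.2543]
Step 19: x=[1.2996] v=[-0.1253]
Step 20: x=[1.3006] v=[0.0068]
First v>=0 after going negative at step 20, time=3.0000

Answer: 3.0000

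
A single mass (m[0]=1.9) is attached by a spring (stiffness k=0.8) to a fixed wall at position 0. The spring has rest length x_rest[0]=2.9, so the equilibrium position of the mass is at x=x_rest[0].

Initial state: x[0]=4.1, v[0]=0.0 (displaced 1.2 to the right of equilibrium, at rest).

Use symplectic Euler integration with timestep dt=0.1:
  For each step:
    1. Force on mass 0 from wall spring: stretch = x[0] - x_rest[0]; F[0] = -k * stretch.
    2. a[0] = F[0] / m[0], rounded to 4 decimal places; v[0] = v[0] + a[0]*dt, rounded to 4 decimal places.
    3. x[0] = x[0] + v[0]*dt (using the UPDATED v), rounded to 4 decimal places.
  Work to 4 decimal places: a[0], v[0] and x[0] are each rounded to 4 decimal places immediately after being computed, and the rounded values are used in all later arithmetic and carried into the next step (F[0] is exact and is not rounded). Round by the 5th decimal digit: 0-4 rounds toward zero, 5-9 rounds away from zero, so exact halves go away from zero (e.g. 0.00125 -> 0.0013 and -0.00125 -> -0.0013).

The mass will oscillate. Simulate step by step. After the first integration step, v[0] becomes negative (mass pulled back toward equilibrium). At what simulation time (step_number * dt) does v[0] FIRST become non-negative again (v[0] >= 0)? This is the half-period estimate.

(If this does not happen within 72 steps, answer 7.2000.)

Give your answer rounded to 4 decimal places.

Answer: 4.9000

Derivation:
Step 0: x=[4.1000] v=[0.0000]
Step 1: x=[4.0950] v=[-0.0505]
Step 2: x=[4.0849] v=[-0.1008]
Step 3: x=[4.0698] v=[-0.1507]
Step 4: x=[4.0498] v=[-0.2000]
Step 5: x=[4.0250] v=[-0.2484]
Step 6: x=[3.9954] v=[-0.2958]
Step 7: x=[3.9612] v=[-0.3419]
Step 8: x=[3.9225] v=[-0.3866]
Step 9: x=[3.8795] v=[-0.4297]
Step 10: x=[3.8324] v=[-0.4709]
Step 11: x=[3.7814] v=[-0.5102]
Step 12: x=[3.7267] v=[-0.5473]
Step 13: x=[3.6685] v=[-0.5821]
Step 14: x=[3.6071] v=[-0.6145]
Step 15: x=[3.5427] v=[-0.6443]
Step 16: x=[3.4756] v=[-0.6714]
Step 17: x=[3.4060] v=[-0.6956]
Step 18: x=[3.3343] v=[-0.7169]
Step 19: x=[3.2608] v=[-0.7352]
Step 20: x=[3.1858] v=[-0.7504]
Step 21: x=[3.1096] v=[-0.7624]
Step 22: x=[3.0325] v=[-0.7712]
Step 23: x=[2.9548] v=[-0.7768]
Step 24: x=[2.8769] v=[-0.7791]
Step 25: x=[2.7991] v=[-0.7781]
Step 26: x=[2.7217] v=[-0.7739]
Step 27: x=[2.6451] v=[-0.7664]
Step 28: x=[2.5695] v=[-0.7557]
Step 29: x=[2.4953] v=[-0.7418]
Step 30: x=[2.4228] v=[-0.7248]
Step 31: x=[2.3523] v=[-0.7047]
Step 32: x=[2.2841] v=[-0.6816]
Step 33: x=[2.2185] v=[-0.6557]
Step 34: x=[2.1558] v=[-0.6270]
Step 35: x=[2.0962] v=[-0.5957]
Step 36: x=[2.0400] v=[-0.5619]
Step 37: x=[1.9874] v=[-0.5257]
Step 38: x=[1.9387] v=[-0.4873]
Step 39: x=[1.8940] v=[-0.4468]
Step 40: x=[1.8536] v=[-0.4044]
Step 41: x=[1.8176] v=[-0.3603]
Step 42: x=[1.7861] v=[-0.3147]
Step 43: x=[1.7593] v=[-0.2678]
Step 44: x=[1.7373] v=[-0.2198]
Step 45: x=[1.7202] v=[-0.1708]
Step 46: x=[1.7081] v=[-0.1211]
Step 47: x=[1.7010] v=[-0.0709]
Step 48: x=[1.6990] v=[-0.0204]
Step 49: x=[1.7020] v=[0.0302]
First v>=0 after going negative at step 49, time=4.9000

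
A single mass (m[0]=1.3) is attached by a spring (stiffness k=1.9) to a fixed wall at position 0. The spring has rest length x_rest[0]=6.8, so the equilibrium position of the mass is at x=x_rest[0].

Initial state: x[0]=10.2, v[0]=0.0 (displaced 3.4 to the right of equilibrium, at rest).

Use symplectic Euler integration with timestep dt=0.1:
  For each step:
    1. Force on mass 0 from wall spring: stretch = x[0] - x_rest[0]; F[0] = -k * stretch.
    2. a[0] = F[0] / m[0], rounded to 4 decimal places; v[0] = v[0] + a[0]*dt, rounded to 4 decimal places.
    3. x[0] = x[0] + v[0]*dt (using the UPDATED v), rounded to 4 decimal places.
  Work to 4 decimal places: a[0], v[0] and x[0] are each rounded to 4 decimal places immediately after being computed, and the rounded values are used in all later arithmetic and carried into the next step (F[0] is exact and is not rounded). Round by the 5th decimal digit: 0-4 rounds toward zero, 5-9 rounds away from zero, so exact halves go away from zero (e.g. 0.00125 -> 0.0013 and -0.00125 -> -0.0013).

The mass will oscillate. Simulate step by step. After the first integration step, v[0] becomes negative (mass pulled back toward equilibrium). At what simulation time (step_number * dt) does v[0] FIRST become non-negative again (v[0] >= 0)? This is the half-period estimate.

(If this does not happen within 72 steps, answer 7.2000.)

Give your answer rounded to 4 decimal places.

Answer: 2.6000

Derivation:
Step 0: x=[10.2000] v=[0.0000]
Step 1: x=[10.1503] v=[-0.4969]
Step 2: x=[10.0516] v=[-0.9866]
Step 3: x=[9.9054] v=[-1.4618]
Step 4: x=[9.7138] v=[-1.9157]
Step 5: x=[9.4796] v=[-2.3416]
Step 6: x=[9.2063] v=[-2.7332]
Step 7: x=[8.8978] v=[-3.0849]
Step 8: x=[8.5587] v=[-3.3915]
Step 9: x=[8.1939] v=[-3.6485]
Step 10: x=[7.8087] v=[-3.8522]
Step 11: x=[7.4087] v=[-3.9996]
Step 12: x=[6.9998] v=[-4.0886]
Step 13: x=[6.5880] v=[-4.1178]
Step 14: x=[6.1793] v=[-4.0868]
Step 15: x=[5.7797] v=[-3.9961]
Step 16: x=[5.3950] v=[-3.8470]
Step 17: x=[5.0308] v=[-3.6417]
Step 18: x=[4.6925] v=[-3.3831]
Step 19: x=[4.3850] v=[-3.0751]
Step 20: x=[4.1128] v=[-2.7221]
Step 21: x=[3.8799] v=[-2.3294]
Step 22: x=[3.6896] v=[-1.9026]
Step 23: x=[3.5448] v=[-1.4480]
Step 24: x=[3.4476] v=[-0.9722]
Step 25: x=[3.3994] v=[-0.4822]
Step 26: x=[3.4009] v=[0.0148]
First v>=0 after going negative at step 26, time=2.6000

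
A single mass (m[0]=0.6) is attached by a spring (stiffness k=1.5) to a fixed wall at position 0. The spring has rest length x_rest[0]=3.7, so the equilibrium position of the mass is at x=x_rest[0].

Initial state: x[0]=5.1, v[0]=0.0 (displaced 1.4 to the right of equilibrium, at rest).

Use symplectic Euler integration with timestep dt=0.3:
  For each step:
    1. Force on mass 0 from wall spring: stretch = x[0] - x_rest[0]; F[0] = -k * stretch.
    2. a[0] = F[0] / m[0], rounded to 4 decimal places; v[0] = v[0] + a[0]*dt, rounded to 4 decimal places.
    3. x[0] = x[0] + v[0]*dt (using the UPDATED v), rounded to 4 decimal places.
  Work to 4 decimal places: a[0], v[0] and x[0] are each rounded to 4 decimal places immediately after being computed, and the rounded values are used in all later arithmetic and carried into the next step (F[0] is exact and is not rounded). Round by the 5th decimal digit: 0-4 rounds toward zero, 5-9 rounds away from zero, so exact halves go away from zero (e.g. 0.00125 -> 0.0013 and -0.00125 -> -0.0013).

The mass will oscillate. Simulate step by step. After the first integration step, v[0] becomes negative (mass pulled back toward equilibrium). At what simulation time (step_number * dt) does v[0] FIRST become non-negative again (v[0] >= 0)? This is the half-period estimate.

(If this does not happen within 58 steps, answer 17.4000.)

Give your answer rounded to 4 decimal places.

Answer: 2.1000

Derivation:
Step 0: x=[5.1000] v=[0.0000]
Step 1: x=[4.7850] v=[-1.0500]
Step 2: x=[4.2259] v=[-1.8638]
Step 3: x=[3.5484] v=[-2.2582]
Step 4: x=[2.9051] v=[-2.1445]
Step 5: x=[2.4406] v=[-1.5483]
Step 6: x=[2.2595] v=[-0.6038]
Step 7: x=[2.4025] v=[0.4766]
First v>=0 after going negative at step 7, time=2.1000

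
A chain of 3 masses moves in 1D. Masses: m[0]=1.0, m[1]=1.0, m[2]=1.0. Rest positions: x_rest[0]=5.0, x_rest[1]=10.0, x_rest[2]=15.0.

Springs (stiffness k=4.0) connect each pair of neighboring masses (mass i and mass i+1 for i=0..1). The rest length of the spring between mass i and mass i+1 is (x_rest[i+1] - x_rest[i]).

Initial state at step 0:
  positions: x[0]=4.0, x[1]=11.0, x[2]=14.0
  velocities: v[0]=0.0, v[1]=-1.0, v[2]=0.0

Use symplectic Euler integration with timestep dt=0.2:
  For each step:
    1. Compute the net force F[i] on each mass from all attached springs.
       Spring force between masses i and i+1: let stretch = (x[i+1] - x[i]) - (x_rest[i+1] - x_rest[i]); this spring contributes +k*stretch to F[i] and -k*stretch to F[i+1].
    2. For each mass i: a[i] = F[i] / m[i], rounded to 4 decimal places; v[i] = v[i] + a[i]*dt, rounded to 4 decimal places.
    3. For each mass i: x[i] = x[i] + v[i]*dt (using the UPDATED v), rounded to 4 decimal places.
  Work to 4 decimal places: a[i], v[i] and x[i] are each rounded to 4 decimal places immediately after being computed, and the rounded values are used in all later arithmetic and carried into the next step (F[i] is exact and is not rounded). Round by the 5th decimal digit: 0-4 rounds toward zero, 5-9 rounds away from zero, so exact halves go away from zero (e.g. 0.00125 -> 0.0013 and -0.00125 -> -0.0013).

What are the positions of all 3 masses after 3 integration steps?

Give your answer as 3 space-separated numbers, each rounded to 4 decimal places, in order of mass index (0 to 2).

Answer: 5.1131 8.1738 15.1131

Derivation:
Step 0: x=[4.0000 11.0000 14.0000] v=[0.0000 -1.0000 0.0000]
Step 1: x=[4.3200 10.1600 14.3200] v=[1.6000 -4.2000 1.6000]
Step 2: x=[4.7744 9.0512 14.7744] v=[2.2720 -5.5440 2.2720]
Step 3: x=[5.1131 8.1738 15.1131] v=[1.6934 -4.3869 1.6934]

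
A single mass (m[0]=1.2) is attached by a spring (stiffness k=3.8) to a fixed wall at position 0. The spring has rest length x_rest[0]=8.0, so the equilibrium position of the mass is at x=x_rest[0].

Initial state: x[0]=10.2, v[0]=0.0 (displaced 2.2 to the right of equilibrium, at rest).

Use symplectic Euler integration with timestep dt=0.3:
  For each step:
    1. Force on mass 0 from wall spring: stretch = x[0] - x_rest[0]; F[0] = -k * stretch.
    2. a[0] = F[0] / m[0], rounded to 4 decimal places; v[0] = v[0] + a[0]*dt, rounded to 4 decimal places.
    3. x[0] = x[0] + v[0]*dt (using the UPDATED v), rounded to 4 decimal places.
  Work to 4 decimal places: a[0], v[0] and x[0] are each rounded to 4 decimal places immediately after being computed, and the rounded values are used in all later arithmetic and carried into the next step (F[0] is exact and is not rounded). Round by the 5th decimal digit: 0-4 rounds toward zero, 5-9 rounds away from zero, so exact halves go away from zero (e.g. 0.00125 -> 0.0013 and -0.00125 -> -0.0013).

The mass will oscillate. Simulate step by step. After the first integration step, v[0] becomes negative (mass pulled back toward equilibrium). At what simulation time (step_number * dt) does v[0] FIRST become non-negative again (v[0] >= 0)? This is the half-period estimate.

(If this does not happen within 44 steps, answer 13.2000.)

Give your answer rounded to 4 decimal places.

Step 0: x=[10.2000] v=[0.0000]
Step 1: x=[9.5730] v=[-2.0900]
Step 2: x=[8.4977] v=[-3.5844]
Step 3: x=[7.2805] v=[-4.0572]
Step 4: x=[6.2684] v=[-3.3737]
Step 5: x=[5.7498] v=[-1.7287]
Step 6: x=[5.8725] v=[0.4090]
First v>=0 after going negative at step 6, time=1.8000

Answer: 1.8000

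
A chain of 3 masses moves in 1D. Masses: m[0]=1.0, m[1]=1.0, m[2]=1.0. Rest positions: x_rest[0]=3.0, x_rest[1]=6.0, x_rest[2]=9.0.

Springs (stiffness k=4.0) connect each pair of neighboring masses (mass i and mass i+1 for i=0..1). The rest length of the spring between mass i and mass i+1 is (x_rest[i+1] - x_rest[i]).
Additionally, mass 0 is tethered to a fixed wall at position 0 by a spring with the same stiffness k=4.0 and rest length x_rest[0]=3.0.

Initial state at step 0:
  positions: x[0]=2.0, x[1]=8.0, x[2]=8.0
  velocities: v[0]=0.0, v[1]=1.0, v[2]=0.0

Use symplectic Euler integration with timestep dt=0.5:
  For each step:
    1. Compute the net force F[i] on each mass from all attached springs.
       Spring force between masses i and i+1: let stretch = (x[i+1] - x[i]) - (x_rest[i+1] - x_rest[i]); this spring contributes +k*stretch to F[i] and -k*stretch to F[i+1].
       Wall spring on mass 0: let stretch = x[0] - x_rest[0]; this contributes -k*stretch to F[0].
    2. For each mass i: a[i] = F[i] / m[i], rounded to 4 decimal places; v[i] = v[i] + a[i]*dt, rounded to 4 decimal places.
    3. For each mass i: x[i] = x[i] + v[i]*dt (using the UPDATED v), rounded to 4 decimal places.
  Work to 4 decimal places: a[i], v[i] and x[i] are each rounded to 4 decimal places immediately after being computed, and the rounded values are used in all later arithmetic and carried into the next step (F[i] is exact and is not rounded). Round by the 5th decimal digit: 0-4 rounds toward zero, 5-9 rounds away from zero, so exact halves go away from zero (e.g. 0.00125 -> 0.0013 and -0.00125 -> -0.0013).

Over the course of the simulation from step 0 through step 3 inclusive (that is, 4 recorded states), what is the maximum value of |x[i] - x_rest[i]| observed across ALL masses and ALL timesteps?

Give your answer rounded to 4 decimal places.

Step 0: x=[2.0000 8.0000 8.0000] v=[0.0000 1.0000 0.0000]
Step 1: x=[6.0000 2.5000 11.0000] v=[8.0000 -11.0000 6.0000]
Step 2: x=[0.5000 9.0000 8.5000] v=[-11.0000 13.0000 -5.0000]
Step 3: x=[3.0000 6.5000 9.5000] v=[5.0000 -5.0000 2.0000]
Max displacement = 3.5000

Answer: 3.5000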